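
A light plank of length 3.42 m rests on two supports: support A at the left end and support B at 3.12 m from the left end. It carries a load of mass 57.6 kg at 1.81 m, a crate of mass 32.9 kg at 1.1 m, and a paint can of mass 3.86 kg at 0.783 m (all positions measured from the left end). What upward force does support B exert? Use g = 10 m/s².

R_B ≈ 460 N

Sum moments about support A (its reaction then has zero moment arm).
Load: 57.6 × 10 = 576 N down at 1.81 m → arm 1.81 m, τ = 576 × 1.81 = 1043 N·m clockwise.
Crate: 32.9 × 10 = 329 N down at 1.1 m → arm 1.1 m, τ = 329 × 1.1 = 361.9 N·m clockwise.
Paint can: 3.86 × 10 = 38.6 N down at 0.783 m → arm 0.783 m, τ = 38.6 × 0.783 = 30.22 N·m clockwise.
Net load moment about support A = 1435 N·m clockwise.
Reaction R at support B is upward at 3.12 m, arm 3.12 m → moment R × 3.12 counterclockwise.
For rotational equilibrium, R × 3.12 = 1435, so R = 460 N.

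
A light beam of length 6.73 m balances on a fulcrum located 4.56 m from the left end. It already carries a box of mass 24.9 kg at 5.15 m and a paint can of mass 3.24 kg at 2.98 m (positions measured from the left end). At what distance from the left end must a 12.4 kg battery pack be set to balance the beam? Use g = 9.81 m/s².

x ≈ 3.79 m from the left end

Sum moments about the fulcrum (at 4.56 m from the left end) (the support reaction has zero arm there).
Box: 24.9 × 9.81 = 244.3 N down at 5.15 m → arm 0.59 m, τ = 244.3 × 0.59 = 144.1 N·m clockwise.
Paint can: 3.24 × 9.81 = 31.78 N down at 2.98 m → arm 1.58 m, τ = 31.78 × 1.58 = 50.21 N·m counterclockwise.
Net moment of existing loads = 93.89 N·m clockwise.
The battery pack weighs 12.4 × 9.81 = 121.6 N and must supply an equal counterclockwise moment, so its lever arm about the fulcrum is 93.89 / 121.6 = 0.772 m.
That puts it at 4.56 − 0.772 = 3.79 m from the left end.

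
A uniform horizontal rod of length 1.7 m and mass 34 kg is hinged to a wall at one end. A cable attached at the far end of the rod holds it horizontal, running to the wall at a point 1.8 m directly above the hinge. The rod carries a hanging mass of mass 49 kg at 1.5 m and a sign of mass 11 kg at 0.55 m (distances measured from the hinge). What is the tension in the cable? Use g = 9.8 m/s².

About the hinge:
Beam weight: 34 × 9.8 = 333.2 N down at 0.85 m → arm 0.85 m, τ = 333.2 × 0.85 = 283.2 N·m clockwise.
Hanging mass: 49 × 9.8 = 480.2 N down at 1.5 m → arm 1.5 m, τ = 480.2 × 1.5 = 720.3 N·m clockwise.
Sign: 11 × 9.8 = 107.8 N down at 0.55 m → arm 0.55 m, τ = 107.8 × 0.55 = 59.29 N·m clockwise.
Total clockwise load moment = 1063 N·m.
The cable tension T acts at 1.7 m; only its component perpendicular to the rod, T sinθ, produces torque. sinθ = h/√(h²+d²) = 1.8/√(1.8²+1.7²) = 0.727.
For rotational equilibrium, T × 1.7 × 0.727 = 1063, so T = 1063 / 1.236 = 860 N.

T ≈ 860 N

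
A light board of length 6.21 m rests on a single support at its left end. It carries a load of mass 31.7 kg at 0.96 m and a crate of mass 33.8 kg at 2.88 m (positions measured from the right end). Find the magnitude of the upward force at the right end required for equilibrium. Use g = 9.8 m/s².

F ≈ 440 N

About the left end:
Load: 31.7 × 9.8 = 310.7 N down at 0.96 m → arm 5.25 m, τ = 310.7 × 5.25 = 1631 N·m clockwise.
Crate: 33.8 × 9.8 = 331.2 N down at 2.88 m → arm 3.33 m, τ = 331.2 × 3.33 = 1103 N·m clockwise.
Net moment of the loads = 2734 N·m clockwise.
The upward force F acts at the right end, arm 6.21 m, giving F × 6.21 counterclockwise.
Balancing moments: F × 6.21 = 2734, giving F = 2734 / 6.21 = 440 N.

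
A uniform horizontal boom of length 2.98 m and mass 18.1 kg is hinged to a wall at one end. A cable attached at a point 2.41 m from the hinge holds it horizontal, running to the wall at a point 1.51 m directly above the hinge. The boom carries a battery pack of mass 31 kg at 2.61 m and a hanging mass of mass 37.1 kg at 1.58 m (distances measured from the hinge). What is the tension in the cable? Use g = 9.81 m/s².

T ≈ 1280 N

Take moments about the hinge.
Beam weight: 18.1 × 9.81 = 177.6 N down at 1.49 m → arm 1.49 m, τ = 177.6 × 1.49 = 264.6 N·m clockwise.
Battery pack: 31 × 9.81 = 304.1 N down at 2.61 m → arm 2.61 m, τ = 304.1 × 2.61 = 793.7 N·m clockwise.
Hanging mass: 37.1 × 9.81 = 364 N down at 1.58 m → arm 1.58 m, τ = 364 × 1.58 = 575.1 N·m clockwise.
Total clockwise load moment = 1633 N·m.
The cable tension T acts at 2.41 m; only its component perpendicular to the boom, T sinθ, produces torque. sinθ = h/√(h²+d²) = 1.51/√(1.51²+2.41²) = 0.5309.
For rotational equilibrium, T × 2.41 × 0.5309 = 1633, so T = 1633 / 1.279 = 1280 N.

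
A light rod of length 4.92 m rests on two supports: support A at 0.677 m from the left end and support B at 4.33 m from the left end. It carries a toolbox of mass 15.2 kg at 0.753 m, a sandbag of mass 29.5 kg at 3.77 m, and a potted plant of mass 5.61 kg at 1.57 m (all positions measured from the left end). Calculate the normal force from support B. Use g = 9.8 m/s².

R_B ≈ 261 N

Taking torques about support A:
Toolbox: 15.2 × 9.8 = 149 N down at 0.753 m → arm 0.076 m, τ = 149 × 0.076 = 11.32 N·m clockwise.
Sandbag: 29.5 × 9.8 = 289.1 N down at 3.77 m → arm 3.093 m, τ = 289.1 × 3.093 = 894.2 N·m clockwise.
Potted plant: 5.61 × 9.8 = 54.98 N down at 1.57 m → arm 0.893 m, τ = 54.98 × 0.893 = 49.1 N·m clockwise.
Net load moment about support A = 954.6 N·m clockwise.
Reaction R at support B is upward at 4.33 m, arm 3.653 m → moment R × 3.653 counterclockwise.
Στ = 0 ⇒ R × 3.653 = 954.6 ⇒ R = 261 N.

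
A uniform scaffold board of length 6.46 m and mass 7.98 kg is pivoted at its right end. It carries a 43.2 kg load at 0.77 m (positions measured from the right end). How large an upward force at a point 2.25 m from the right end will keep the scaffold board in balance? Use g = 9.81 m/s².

F ≈ 257 N

Taking torques about the right end:
Beam weight: 7.98 × 9.81 = 78.28 N down at 3.23 m → arm 3.23 m, τ = 78.28 × 3.23 = 252.8 N·m counterclockwise.
Load: 43.2 × 9.81 = 423.8 N down at 0.77 m → arm 0.77 m, τ = 423.8 × 0.77 = 326.3 N·m counterclockwise.
Net moment of the loads = 579.1 N·m counterclockwise.
The upward force F acts at a point 2.25 m from the right end, arm 2.25 m, giving F × 2.25 clockwise.
Στ = 0 ⇒ F × 2.25 = 579.1 ⇒ F = 579.1 / 2.25 = 257 N.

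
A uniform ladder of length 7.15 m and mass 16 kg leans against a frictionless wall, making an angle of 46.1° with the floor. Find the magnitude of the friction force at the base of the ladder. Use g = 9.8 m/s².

Take moments about the foot of the ladder.
Ladder weight 16×9.8 = 156.8 N acts at 3.575 m along the ladder; its horizontal arm is 3.575·cos46.1° = 2.479 m → τ = 388.7 N·m clockwise.
Wall normal N acts horizontally at the top; its moment arm is the height L sinθ = 7.15·sin46.1° = 5.152 m, counterclockwise.
Balancing moments: N × 5.152 = 388.7, giving N = 75.4 N.
ΣFx = 0: friction at the foot balances the wall's push, so f = N_wall = 75.4 N.

f ≈ 75.4 N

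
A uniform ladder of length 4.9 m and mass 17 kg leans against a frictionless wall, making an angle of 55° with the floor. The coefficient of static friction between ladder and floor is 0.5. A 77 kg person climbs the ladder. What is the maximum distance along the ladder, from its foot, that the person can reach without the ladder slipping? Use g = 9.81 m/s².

Taking torques about the foot of the ladder:
Ladder weight 17×9.81 = 166.8 N acts at 2.45 m along the ladder; its horizontal arm is 2.45·cos55° = 1.405 m → τ = 234.4 N·m clockwise.
Person weight 77×9.81 = 755.4 N at distance d → arm d·cos55° → τ = 755.4·d·0.5736 clockwise.
Wall normal N at the top has arm L sinθ = 4.014 m counterclockwise, so Στ = 0 gives N·4.014 = 234.4 + 433.3·d.
ΣFy = 0 ⇒ N_floor = 922.2 N, so the maximum friction is μ_s·N_floor = 0.5×922.2 = 461.1 N. ΣFx = 0 ⇒ N_wall = f, so at the slipping point N = 461.1 N.
Substituting: 461.1×4.014 = 234.4 + 433.3·d ⇒ d = (1851 − 234.4) / 433.3 = 3.73 m.

d ≈ 3.73 m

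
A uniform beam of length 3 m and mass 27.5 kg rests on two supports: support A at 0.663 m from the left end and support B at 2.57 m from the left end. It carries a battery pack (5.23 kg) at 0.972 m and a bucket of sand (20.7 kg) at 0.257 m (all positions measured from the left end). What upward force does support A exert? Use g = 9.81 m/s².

Take moments about support B.
Beam weight: 27.5 × 9.81 = 269.8 N down at 1.5 m → arm 1.07 m, τ = 269.8 × 1.07 = 288.7 N·m counterclockwise.
Battery pack: 5.23 × 9.81 = 51.31 N down at 0.972 m → arm 1.598 m, τ = 51.31 × 1.598 = 81.99 N·m counterclockwise.
Bucket of sand: 20.7 × 9.81 = 203.1 N down at 0.257 m → arm 2.313 m, τ = 203.1 × 2.313 = 469.8 N·m counterclockwise.
Net load moment about support B = 840.5 N·m counterclockwise.
Reaction R at support A is upward at 0.663 m, arm 1.907 m → moment R × 1.907 clockwise.
Balancing moments: R × 1.907 = 840.5, giving R = 441 N.

R_A ≈ 441 N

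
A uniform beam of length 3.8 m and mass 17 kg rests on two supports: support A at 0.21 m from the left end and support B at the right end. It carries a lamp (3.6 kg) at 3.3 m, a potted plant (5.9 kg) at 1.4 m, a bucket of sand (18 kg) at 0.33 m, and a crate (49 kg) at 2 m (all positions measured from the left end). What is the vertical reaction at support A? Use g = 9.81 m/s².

Choose support B as the axis so its reaction then has zero moment arm.
Beam weight: 17 × 9.81 = 166.8 N down at 1.9 m → arm 1.9 m, τ = 166.8 × 1.9 = 316.9 N·m counterclockwise.
Lamp: 3.6 × 9.81 = 35.32 N down at 3.3 m → arm 0.5 m, τ = 35.32 × 0.5 = 17.66 N·m counterclockwise.
Potted plant: 5.9 × 9.81 = 57.88 N down at 1.4 m → arm 2.4 m, τ = 57.88 × 2.4 = 138.9 N·m counterclockwise.
Bucket of sand: 18 × 9.81 = 176.6 N down at 0.33 m → arm 3.47 m, τ = 176.6 × 3.47 = 612.8 N·m counterclockwise.
Crate: 49 × 9.81 = 480.7 N down at 2 m → arm 1.8 m, τ = 480.7 × 1.8 = 865.3 N·m counterclockwise.
Net load moment about support B = 1952 N·m counterclockwise.
Reaction R at support A is upward at 0.21 m, arm 3.59 m → moment R × 3.59 clockwise.
For rotational equilibrium, R × 3.59 = 1952, so R = 544 N.

R_A ≈ 544 N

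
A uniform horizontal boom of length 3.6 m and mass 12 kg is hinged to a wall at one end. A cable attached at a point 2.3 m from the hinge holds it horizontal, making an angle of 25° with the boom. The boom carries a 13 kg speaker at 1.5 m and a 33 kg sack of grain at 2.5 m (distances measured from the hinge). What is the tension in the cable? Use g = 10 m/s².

Choose the hinge as the axis so the unknown hinge reaction has zero arm there.
Beam weight: 12 × 10 = 120 N down at 1.8 m → arm 1.8 m, τ = 120 × 1.8 = 216 N·m clockwise.
Speaker: 13 × 10 = 130 N down at 1.5 m → arm 1.5 m, τ = 130 × 1.5 = 195 N·m clockwise.
Sack of grain: 33 × 10 = 330 N down at 2.5 m → arm 2.5 m, τ = 330 × 2.5 = 825 N·m clockwise.
Total clockwise load moment = 1236 N·m.
The cable tension T acts at 2.3 m; only its component perpendicular to the boom, T sinθ, produces torque. sin 25° = 0.4226.
For rotational equilibrium, T × 2.3 × 0.4226 = 1236, so T = 1236 / 0.972 = 1270 N.

T ≈ 1270 N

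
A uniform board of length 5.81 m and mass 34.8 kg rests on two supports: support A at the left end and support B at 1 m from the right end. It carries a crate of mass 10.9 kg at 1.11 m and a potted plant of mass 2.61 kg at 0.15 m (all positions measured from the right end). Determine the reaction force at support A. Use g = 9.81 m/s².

R_A ≈ 133 N

Take moments about support B.
Beam weight: 34.8 × 9.81 = 341.4 N down at 2.905 m → arm 1.905 m, τ = 341.4 × 1.905 = 650.4 N·m counterclockwise.
Crate: 10.9 × 9.81 = 106.9 N down at 1.11 m → arm 0.11 m, τ = 106.9 × 0.11 = 11.76 N·m counterclockwise.
Potted plant: 2.61 × 9.81 = 25.6 N down at 0.15 m → arm 0.85 m, τ = 25.6 × 0.85 = 21.76 N·m clockwise.
Net load moment about support B = 640.4 N·m counterclockwise.
Reaction R at support A is upward at 5.81 m, arm 4.81 m → moment R × 4.81 clockwise.
For rotational equilibrium, R × 4.81 = 640.4, so R = 133 N.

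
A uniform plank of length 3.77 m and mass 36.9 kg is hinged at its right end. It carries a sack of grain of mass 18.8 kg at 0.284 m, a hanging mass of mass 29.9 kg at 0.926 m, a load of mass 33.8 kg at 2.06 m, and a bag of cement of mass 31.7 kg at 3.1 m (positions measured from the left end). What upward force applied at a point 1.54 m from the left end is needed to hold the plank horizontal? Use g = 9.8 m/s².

Take moments about the right end.
Beam weight: 36.9 × 9.8 = 361.6 N down at 1.885 m → arm 1.885 m, τ = 361.6 × 1.885 = 681.6 N·m counterclockwise.
Sack of grain: 18.8 × 9.8 = 184.2 N down at 0.284 m → arm 3.486 m, τ = 184.2 × 3.486 = 642.1 N·m counterclockwise.
Hanging mass: 29.9 × 9.8 = 293 N down at 0.926 m → arm 2.844 m, τ = 293 × 2.844 = 833.3 N·m counterclockwise.
Load: 33.8 × 9.8 = 331.2 N down at 2.06 m → arm 1.71 m, τ = 331.2 × 1.71 = 566.4 N·m counterclockwise.
Bag of cement: 31.7 × 9.8 = 310.7 N down at 3.1 m → arm 0.67 m, τ = 310.7 × 0.67 = 208.2 N·m counterclockwise.
Net moment of the loads = 2932 N·m counterclockwise.
The upward force F acts at a point 1.54 m from the left end, arm 2.23 m, giving F × 2.23 clockwise.
Setting net torque to zero: F × 2.23 = 2932 → F = 2932 / 2.23 = 1310 N.

F ≈ 1310 N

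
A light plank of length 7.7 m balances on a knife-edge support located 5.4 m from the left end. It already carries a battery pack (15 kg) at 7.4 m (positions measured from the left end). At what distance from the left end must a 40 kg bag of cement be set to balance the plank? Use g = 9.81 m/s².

x ≈ 4.65 m from the left end

Taking torques about the knife-edge support (at 5.4 m from the left end):
Battery pack: 15 × 9.81 = 147.2 N down at 7.4 m → arm 2 m, τ = 147.2 × 2 = 294.4 N·m clockwise.
Net moment of existing loads = 294.4 N·m clockwise.
The bag of cement weighs 40 × 9.81 = 392.4 N and must supply an equal counterclockwise moment, so its lever arm about the knife-edge support is 294.4 / 392.4 = 0.75 m.
That puts it at 5.4 − 0.75 = 4.65 m from the left end.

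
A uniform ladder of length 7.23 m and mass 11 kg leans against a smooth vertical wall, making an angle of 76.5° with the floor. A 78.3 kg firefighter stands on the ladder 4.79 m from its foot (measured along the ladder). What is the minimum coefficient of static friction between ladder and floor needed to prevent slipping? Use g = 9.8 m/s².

μ_min ≈ 0.154

Take moments about the foot of the ladder.
Ladder weight 11×9.8 = 107.8 N acts at 3.615 m along the ladder; its horizontal arm is 3.615·cos76.5° = 0.8439 m → τ = 90.97 N·m clockwise.
Firefighter: 78.3×9.8 = 767.3 N at 4.79 m → arm 1.118 m → τ = 857.8 N·m clockwise.
Wall normal N acts horizontally at the top; its moment arm is the height L sinθ = 7.23·sin76.5° = 7.03 m, counterclockwise.
For rotational equilibrium, N × 7.03 = 948.8, so N = 135 N.
ΣFx = 0 ⇒ f = N_wall = 135 N. ΣFy = 0 ⇒ N_floor = 875.1 N.
μ_min = f / N_floor = 135 / 875.1 = 0.154.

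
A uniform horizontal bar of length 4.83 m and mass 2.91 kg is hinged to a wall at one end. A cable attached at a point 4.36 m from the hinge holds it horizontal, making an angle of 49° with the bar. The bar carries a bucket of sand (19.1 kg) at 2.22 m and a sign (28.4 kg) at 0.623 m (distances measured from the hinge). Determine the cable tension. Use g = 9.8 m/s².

T ≈ 200 N

Taking torques about the hinge:
Beam weight: 2.91 × 9.8 = 28.52 N down at 2.415 m → arm 2.415 m, τ = 28.52 × 2.415 = 68.88 N·m clockwise.
Bucket of sand: 19.1 × 9.8 = 187.2 N down at 2.22 m → arm 2.22 m, τ = 187.2 × 2.22 = 415.6 N·m clockwise.
Sign: 28.4 × 9.8 = 278.3 N down at 0.623 m → arm 0.623 m, τ = 278.3 × 0.623 = 173.4 N·m clockwise.
Total clockwise load moment = 657.9 N·m.
The cable tension T acts at 4.36 m; only its component perpendicular to the bar, T sinθ, produces torque. sin 49° = 0.7547.
Balancing moments: T × 4.36 × 0.7547 = 657.9, giving T = 657.9 / 3.29 = 200 N.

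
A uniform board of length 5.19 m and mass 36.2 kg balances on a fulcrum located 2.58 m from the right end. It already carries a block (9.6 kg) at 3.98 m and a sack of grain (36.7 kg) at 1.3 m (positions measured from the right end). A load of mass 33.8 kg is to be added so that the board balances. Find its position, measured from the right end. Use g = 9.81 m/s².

x ≈ 3.56 m from the right end

Take moments about the fulcrum (at 2.58 m from the right end).
Beam weight: 36.2 × 9.81 = 355.1 N down at 2.595 m → arm 0.015 m, τ = 355.1 × 0.015 = 5.327 N·m counterclockwise.
Block: 9.6 × 9.81 = 94.18 N down at 3.98 m → arm 1.4 m, τ = 94.18 × 1.4 = 131.9 N·m counterclockwise.
Sack of grain: 36.7 × 9.81 = 360 N down at 1.3 m → arm 1.28 m, τ = 360 × 1.28 = 460.8 N·m clockwise.
Net moment of existing loads = 323.6 N·m clockwise.
The load weighs 33.8 × 9.81 = 331.6 N and must supply an equal counterclockwise moment, so its lever arm about the fulcrum is 323.6 / 331.6 = 0.976 m.
That puts it at 2.58 + 0.976 = 3.56 m from the right end.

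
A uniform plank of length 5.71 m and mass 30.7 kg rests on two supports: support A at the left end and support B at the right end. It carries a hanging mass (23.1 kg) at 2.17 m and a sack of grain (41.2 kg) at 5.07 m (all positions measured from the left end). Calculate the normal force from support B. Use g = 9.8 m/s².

R_B ≈ 595 N

Taking torques about support A:
Beam weight: 30.7 × 9.8 = 300.9 N down at 2.855 m → arm 2.855 m, τ = 300.9 × 2.855 = 859.1 N·m clockwise.
Hanging mass: 23.1 × 9.8 = 226.4 N down at 2.17 m → arm 2.17 m, τ = 226.4 × 2.17 = 491.3 N·m clockwise.
Sack of grain: 41.2 × 9.8 = 403.8 N down at 5.07 m → arm 5.07 m, τ = 403.8 × 5.07 = 2047 N·m clockwise.
Net load moment about support A = 3397 N·m clockwise.
Reaction R at support B is upward at 5.71 m, arm 5.71 m → moment R × 5.71 counterclockwise.
Balancing moments: R × 5.71 = 3397, giving R = 595 N.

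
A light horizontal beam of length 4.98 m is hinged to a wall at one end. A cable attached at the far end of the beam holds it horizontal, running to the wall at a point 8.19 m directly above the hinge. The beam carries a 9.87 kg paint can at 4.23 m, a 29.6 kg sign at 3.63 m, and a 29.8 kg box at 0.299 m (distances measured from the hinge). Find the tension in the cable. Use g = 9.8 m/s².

T ≈ 364 N

Take moments about the hinge.
Paint can: 9.87 × 9.8 = 96.73 N down at 4.23 m → arm 4.23 m, τ = 96.73 × 4.23 = 409.2 N·m clockwise.
Sign: 29.6 × 9.8 = 290.1 N down at 3.63 m → arm 3.63 m, τ = 290.1 × 3.63 = 1053 N·m clockwise.
Box: 29.8 × 9.8 = 292 N down at 0.299 m → arm 0.299 m, τ = 292 × 0.299 = 87.31 N·m clockwise.
Total clockwise load moment = 1550 N·m.
The cable tension T acts at 4.98 m; only its component perpendicular to the beam, T sinθ, produces torque. sinθ = h/√(h²+d²) = 8.19/√(8.19²+4.98²) = 0.8544.
Setting net torque to zero: T × 4.98 × 0.8544 = 1550 → T = 1550 / 4.255 = 364 N.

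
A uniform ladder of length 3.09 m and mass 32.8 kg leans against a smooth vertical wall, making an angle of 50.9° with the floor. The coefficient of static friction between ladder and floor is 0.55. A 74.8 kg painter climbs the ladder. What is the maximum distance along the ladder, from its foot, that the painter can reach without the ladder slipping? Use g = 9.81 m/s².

Take moments about the foot of the ladder.
Ladder weight 32.8×9.81 = 321.8 N acts at 1.545 m along the ladder; its horizontal arm is 1.545·cos50.9° = 0.9744 m → τ = 313.6 N·m clockwise.
Painter weight 74.8×9.81 = 733.8 N at distance d → arm d·cos50.9° → τ = 733.8·d·0.6307 clockwise.
Wall normal N at the top has arm L sinθ = 2.398 m counterclockwise, so Στ = 0 gives N·2.398 = 313.6 + 462.8·d.
ΣFy = 0 ⇒ N_floor = 1056 N, so the maximum friction is μ_s·N_floor = 0.55×1056 = 580.8 N. ΣFx = 0 ⇒ N_wall = f, so at the slipping point N = 580.8 N.
Substituting: 580.8×2.398 = 313.6 + 462.8·d ⇒ d = (1393 − 313.6) / 462.8 = 2.33 m.

d ≈ 2.33 m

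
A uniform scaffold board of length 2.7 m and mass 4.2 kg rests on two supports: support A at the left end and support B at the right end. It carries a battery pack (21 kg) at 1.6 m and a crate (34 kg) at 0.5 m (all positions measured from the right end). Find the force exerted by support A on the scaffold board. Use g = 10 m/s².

Taking torques about support B:
Beam weight: 4.2 × 10 = 42 N down at 1.35 m → arm 1.35 m, τ = 42 × 1.35 = 56.7 N·m counterclockwise.
Battery pack: 21 × 10 = 210 N down at 1.6 m → arm 1.6 m, τ = 210 × 1.6 = 336 N·m counterclockwise.
Crate: 34 × 10 = 340 N down at 0.5 m → arm 0.5 m, τ = 340 × 0.5 = 170 N·m counterclockwise.
Net load moment about support B = 562.7 N·m counterclockwise.
Reaction R at support A is upward at 2.7 m, arm 2.7 m → moment R × 2.7 clockwise.
Balancing moments: R × 2.7 = 562.7, giving R = 208 N.

R_A ≈ 208 N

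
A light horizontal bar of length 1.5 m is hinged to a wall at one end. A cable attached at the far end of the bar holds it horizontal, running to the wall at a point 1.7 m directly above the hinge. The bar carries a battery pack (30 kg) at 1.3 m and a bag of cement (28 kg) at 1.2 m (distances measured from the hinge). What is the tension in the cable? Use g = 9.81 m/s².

Choose the hinge as the axis so the unknown hinge reaction has zero arm there.
Battery pack: 30 × 9.81 = 294.3 N down at 1.3 m → arm 1.3 m, τ = 294.3 × 1.3 = 382.6 N·m clockwise.
Bag of cement: 28 × 9.81 = 274.7 N down at 1.2 m → arm 1.2 m, τ = 274.7 × 1.2 = 329.6 N·m clockwise.
Total clockwise load moment = 712.2 N·m.
The cable tension T acts at 1.5 m; only its component perpendicular to the bar, T sinθ, produces torque. sinθ = h/√(h²+d²) = 1.7/√(1.7²+1.5²) = 0.7498.
Στ = 0 ⇒ T × 1.5 × 0.7498 = 712.2 ⇒ T = 712.2 / 1.125 = 633 N.

T ≈ 633 N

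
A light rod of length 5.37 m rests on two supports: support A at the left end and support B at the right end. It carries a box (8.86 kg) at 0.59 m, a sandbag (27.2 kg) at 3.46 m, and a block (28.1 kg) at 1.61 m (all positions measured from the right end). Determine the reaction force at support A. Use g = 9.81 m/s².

R_A ≈ 264 N

Choose support B as the axis so its reaction then has zero moment arm.
Box: 8.86 × 9.81 = 86.92 N down at 0.59 m → arm 0.59 m, τ = 86.92 × 0.59 = 51.28 N·m counterclockwise.
Sandbag: 27.2 × 9.81 = 266.8 N down at 3.46 m → arm 3.46 m, τ = 266.8 × 3.46 = 923.1 N·m counterclockwise.
Block: 28.1 × 9.81 = 275.7 N down at 1.61 m → arm 1.61 m, τ = 275.7 × 1.61 = 443.9 N·m counterclockwise.
Net load moment about support B = 1418 N·m counterclockwise.
Reaction R at support A is upward at 5.37 m, arm 5.37 m → moment R × 5.37 clockwise.
Setting net torque to zero: R × 5.37 = 1418 → R = 264 N.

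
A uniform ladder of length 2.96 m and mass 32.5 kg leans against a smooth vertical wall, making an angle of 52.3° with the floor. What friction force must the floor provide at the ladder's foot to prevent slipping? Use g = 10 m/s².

Sum moments about the foot of the ladder (the floor normal and friction both act there and drop out).
Ladder weight 32.5×10 = 325 N acts at 1.48 m along the ladder; its horizontal arm is 1.48·cos52.3° = 0.9051 m → τ = 294.2 N·m clockwise.
Wall normal N acts horizontally at the top; its moment arm is the height L sinθ = 2.96·sin52.3° = 2.342 m, counterclockwise.
Balancing moments: N × 2.342 = 294.2, giving N = 126 N.
ΣFx = 0: friction at the foot balances the wall's push, so f = N_wall = 126 N.

f ≈ 126 N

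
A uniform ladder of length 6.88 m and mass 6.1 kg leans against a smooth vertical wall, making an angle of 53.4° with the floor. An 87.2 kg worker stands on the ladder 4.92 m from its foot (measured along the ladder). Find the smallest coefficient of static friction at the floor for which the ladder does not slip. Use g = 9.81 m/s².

Take moments about the foot of the ladder.
Ladder weight 6.1×9.81 = 59.84 N acts at 3.44 m along the ladder; its horizontal arm is 3.44·cos53.4° = 2.051 m → τ = 122.7 N·m clockwise.
Worker: 87.2×9.81 = 855.4 N at 4.92 m → arm 2.933 m → τ = 2509 N·m clockwise.
Wall normal N acts horizontally at the top; its moment arm is the height L sinθ = 6.88·sin53.4° = 5.523 m, counterclockwise.
For rotational equilibrium, N × 5.523 = 2632, so N = 476.6 N.
ΣFx = 0 ⇒ f = N_wall = 476.6 N. ΣFy = 0 ⇒ N_floor = 915.2 N.
μ_min = f / N_floor = 476.6 / 915.2 = 0.521.

μ_min ≈ 0.521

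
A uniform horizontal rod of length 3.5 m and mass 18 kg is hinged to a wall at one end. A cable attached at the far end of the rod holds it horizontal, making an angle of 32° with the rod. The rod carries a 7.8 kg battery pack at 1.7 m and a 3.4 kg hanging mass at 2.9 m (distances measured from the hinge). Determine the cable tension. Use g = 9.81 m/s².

T ≈ 289 N

About the hinge:
Beam weight: 18 × 9.81 = 176.6 N down at 1.75 m → arm 1.75 m, τ = 176.6 × 1.75 = 309.1 N·m clockwise.
Battery pack: 7.8 × 9.81 = 76.52 N down at 1.7 m → arm 1.7 m, τ = 76.52 × 1.7 = 130.1 N·m clockwise.
Hanging mass: 3.4 × 9.81 = 33.35 N down at 2.9 m → arm 2.9 m, τ = 33.35 × 2.9 = 96.72 N·m clockwise.
Total clockwise load moment = 535.9 N·m.
The cable tension T acts at 3.5 m; only its component perpendicular to the rod, T sinθ, produces torque. sin 32° = 0.5299.
Στ = 0 ⇒ T × 3.5 × 0.5299 = 535.9 ⇒ T = 535.9 / 1.855 = 289 N.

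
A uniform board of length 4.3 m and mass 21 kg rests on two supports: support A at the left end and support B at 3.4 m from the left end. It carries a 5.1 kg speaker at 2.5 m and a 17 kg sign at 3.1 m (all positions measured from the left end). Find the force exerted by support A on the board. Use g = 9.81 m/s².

Sum moments about support B (its reaction then has zero moment arm).
Beam weight: 21 × 9.81 = 206 N down at 2.15 m → arm 1.25 m, τ = 206 × 1.25 = 257.5 N·m counterclockwise.
Speaker: 5.1 × 9.81 = 50.03 N down at 2.5 m → arm 0.9 m, τ = 50.03 × 0.9 = 45.03 N·m counterclockwise.
Sign: 17 × 9.81 = 166.8 N down at 3.1 m → arm 0.3 m, τ = 166.8 × 0.3 = 50.04 N·m counterclockwise.
Net load moment about support B = 352.6 N·m counterclockwise.
Reaction R at support A is upward at 0 m, arm 3.4 m → moment R × 3.4 clockwise.
Setting net torque to zero: R × 3.4 = 352.6 → R = 104 N.

R_A ≈ 104 N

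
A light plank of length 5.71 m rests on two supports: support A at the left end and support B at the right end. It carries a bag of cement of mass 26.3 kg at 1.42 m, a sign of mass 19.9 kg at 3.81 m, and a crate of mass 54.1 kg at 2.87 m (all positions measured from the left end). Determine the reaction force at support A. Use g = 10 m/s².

R_A ≈ 533 N

Sum moments about support B (its reaction then has zero moment arm).
Bag of cement: 26.3 × 10 = 263 N down at 1.42 m → arm 4.29 m, τ = 263 × 4.29 = 1128 N·m counterclockwise.
Sign: 19.9 × 10 = 199 N down at 3.81 m → arm 1.9 m, τ = 199 × 1.9 = 378.1 N·m counterclockwise.
Crate: 54.1 × 10 = 541 N down at 2.87 m → arm 2.84 m, τ = 541 × 2.84 = 1536 N·m counterclockwise.
Net load moment about support B = 3042 N·m counterclockwise.
Reaction R at support A is upward at 0 m, arm 5.71 m → moment R × 5.71 clockwise.
For rotational equilibrium, R × 5.71 = 3042, so R = 533 N.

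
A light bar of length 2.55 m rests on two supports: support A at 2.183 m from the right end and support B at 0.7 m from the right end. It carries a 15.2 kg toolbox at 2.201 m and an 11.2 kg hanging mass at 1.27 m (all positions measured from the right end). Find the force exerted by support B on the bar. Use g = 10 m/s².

Sum moments about support A (its reaction then has zero moment arm).
Toolbox: 15.2 × 10 = 152 N down at 2.201 m → arm 0.018 m, τ = 152 × 0.018 = 2.736 N·m counterclockwise.
Hanging mass: 11.2 × 10 = 112 N down at 1.27 m → arm 0.913 m, τ = 112 × 0.913 = 102.3 N·m clockwise.
Net load moment about support A = 99.56 N·m clockwise.
Reaction R at support B is upward at 0.7 m, arm 1.483 m → moment R × 1.483 counterclockwise.
Setting net torque to zero: R × 1.483 = 99.56 → R = 67.1 N.

R_B ≈ 67.1 N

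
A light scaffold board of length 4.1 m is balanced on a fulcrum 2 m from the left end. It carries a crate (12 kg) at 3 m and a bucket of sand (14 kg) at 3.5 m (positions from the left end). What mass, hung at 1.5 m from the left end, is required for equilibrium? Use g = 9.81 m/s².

m ≈ 66 kg

Taking torques about the fulcrum (at 2 m from the left end):
Crate: 12 × 9.81 = 117.7 N down at 3 m → arm 1 m, τ = 117.7 × 1 = 117.7 N·m clockwise.
Bucket of sand: 14 × 9.81 = 137.3 N down at 3.5 m → arm 1.5 m, τ = 137.3 × 1.5 = 206 N·m clockwise.
Net moment of known loads = 323.7 N·m clockwise.
An unknown mass m at 1.5 m has arm 0.5 m; its moment is m·g·0.5 counterclockwise.
Setting net torque to zero: m × 9.81 × 0.5 = 323.7 → m = 323.7 / (9.81 × 0.5) = 66 kg.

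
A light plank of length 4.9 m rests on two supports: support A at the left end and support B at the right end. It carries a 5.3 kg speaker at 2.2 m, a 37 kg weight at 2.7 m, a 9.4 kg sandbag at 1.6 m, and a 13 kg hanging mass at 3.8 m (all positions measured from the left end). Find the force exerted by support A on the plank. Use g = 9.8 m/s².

Take moments about support B.
Speaker: 5.3 × 9.8 = 51.94 N down at 2.2 m → arm 2.7 m, τ = 51.94 × 2.7 = 140.2 N·m counterclockwise.
Weight: 37 × 9.8 = 362.6 N down at 2.7 m → arm 2.2 m, τ = 362.6 × 2.2 = 797.7 N·m counterclockwise.
Sandbag: 9.4 × 9.8 = 92.12 N down at 1.6 m → arm 3.3 m, τ = 92.12 × 3.3 = 304 N·m counterclockwise.
Hanging mass: 13 × 9.8 = 127.4 N down at 3.8 m → arm 1.1 m, τ = 127.4 × 1.1 = 140.1 N·m counterclockwise.
Net load moment about support B = 1382 N·m counterclockwise.
Reaction R at support A is upward at 0 m, arm 4.9 m → moment R × 4.9 clockwise.
For rotational equilibrium, R × 4.9 = 1382, so R = 282 N.

R_A ≈ 282 N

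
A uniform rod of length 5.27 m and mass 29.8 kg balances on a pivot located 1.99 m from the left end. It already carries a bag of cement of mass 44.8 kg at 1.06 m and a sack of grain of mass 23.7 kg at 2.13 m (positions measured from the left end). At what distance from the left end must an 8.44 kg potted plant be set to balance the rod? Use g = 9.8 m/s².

Choose the pivot (at 1.99 m from the left end) as the axis so the support reaction has zero arm there.
Beam weight: 29.8 × 9.8 = 292 N down at 2.635 m → arm 0.645 m, τ = 292 × 0.645 = 188.3 N·m clockwise.
Bag of cement: 44.8 × 9.8 = 439 N down at 1.06 m → arm 0.93 m, τ = 439 × 0.93 = 408.3 N·m counterclockwise.
Sack of grain: 23.7 × 9.8 = 232.3 N down at 2.13 m → arm 0.14 m, τ = 232.3 × 0.14 = 32.52 N·m clockwise.
Net moment of existing loads = 187.5 N·m counterclockwise.
The potted plant weighs 8.44 × 9.8 = 82.71 N and must supply an equal clockwise moment, so its lever arm about the pivot is 187.5 / 82.71 = 2.27 m.
That puts it at 1.99 + 2.27 = 4.26 m from the left end.

x ≈ 4.26 m from the left end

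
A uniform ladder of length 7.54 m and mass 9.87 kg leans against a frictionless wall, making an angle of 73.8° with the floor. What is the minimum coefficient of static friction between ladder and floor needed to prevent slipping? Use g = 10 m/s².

Sum moments about the foot of the ladder (the floor normal and friction both act there and drop out).
Ladder weight 9.87×10 = 98.7 N acts at 3.77 m along the ladder; its horizontal arm is 3.77·cos73.8° = 1.052 m → τ = 103.8 N·m clockwise.
Wall normal N acts horizontally at the top; its moment arm is the height L sinθ = 7.54·sin73.8° = 7.241 m, counterclockwise.
Στ = 0 ⇒ N × 7.241 = 103.8 ⇒ N = 14.34 N.
ΣFx = 0 ⇒ f = N_wall = 14.34 N. ΣFy = 0 ⇒ N_floor = 98.7 N.
μ_min = f / N_floor = 14.34 / 98.7 = 0.145.

μ_min ≈ 0.145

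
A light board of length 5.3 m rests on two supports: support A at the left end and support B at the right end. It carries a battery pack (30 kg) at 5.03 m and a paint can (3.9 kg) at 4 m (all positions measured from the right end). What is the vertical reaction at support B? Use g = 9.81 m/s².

Choose support A as the axis so its reaction then has zero moment arm.
Battery pack: 30 × 9.81 = 294.3 N down at 5.03 m → arm 0.27 m, τ = 294.3 × 0.27 = 79.46 N·m clockwise.
Paint can: 3.9 × 9.81 = 38.26 N down at 4 m → arm 1.3 m, τ = 38.26 × 1.3 = 49.74 N·m clockwise.
Net load moment about support A = 129.2 N·m clockwise.
Reaction R at support B is upward at 0 m, arm 5.3 m → moment R × 5.3 counterclockwise.
For rotational equilibrium, R × 5.3 = 129.2, so R = 24.4 N.

R_B ≈ 24.4 N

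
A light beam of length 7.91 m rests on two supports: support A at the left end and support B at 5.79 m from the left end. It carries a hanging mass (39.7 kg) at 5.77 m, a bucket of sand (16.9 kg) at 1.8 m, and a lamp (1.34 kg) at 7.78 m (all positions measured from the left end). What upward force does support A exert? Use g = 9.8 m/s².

Choose support B as the axis so its reaction then has zero moment arm.
Hanging mass: 39.7 × 9.8 = 389.1 N down at 5.77 m → arm 0.02 m, τ = 389.1 × 0.02 = 7.782 N·m counterclockwise.
Bucket of sand: 16.9 × 9.8 = 165.6 N down at 1.8 m → arm 3.99 m, τ = 165.6 × 3.99 = 660.7 N·m counterclockwise.
Lamp: 1.34 × 9.8 = 13.13 N down at 7.78 m → arm 1.99 m, τ = 13.13 × 1.99 = 26.13 N·m clockwise.
Net load moment about support B = 642.4 N·m counterclockwise.
Reaction R at support A is upward at 0 m, arm 5.79 m → moment R × 5.79 clockwise.
Στ = 0 ⇒ R × 5.79 = 642.4 ⇒ R = 111 N.

R_A ≈ 111 N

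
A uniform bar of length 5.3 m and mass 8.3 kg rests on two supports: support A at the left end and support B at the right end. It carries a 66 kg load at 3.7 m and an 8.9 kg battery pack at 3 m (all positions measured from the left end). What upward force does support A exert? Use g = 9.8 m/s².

About support B:
Beam weight: 8.3 × 9.8 = 81.34 N down at 2.65 m → arm 2.65 m, τ = 81.34 × 2.65 = 215.6 N·m counterclockwise.
Load: 66 × 9.8 = 646.8 N down at 3.7 m → arm 1.6 m, τ = 646.8 × 1.6 = 1035 N·m counterclockwise.
Battery pack: 8.9 × 9.8 = 87.22 N down at 3 m → arm 2.3 m, τ = 87.22 × 2.3 = 200.6 N·m counterclockwise.
Net load moment about support B = 1451 N·m counterclockwise.
Reaction R at support A is upward at 0 m, arm 5.3 m → moment R × 5.3 clockwise.
For rotational equilibrium, R × 5.3 = 1451, so R = 274 N.

R_A ≈ 274 N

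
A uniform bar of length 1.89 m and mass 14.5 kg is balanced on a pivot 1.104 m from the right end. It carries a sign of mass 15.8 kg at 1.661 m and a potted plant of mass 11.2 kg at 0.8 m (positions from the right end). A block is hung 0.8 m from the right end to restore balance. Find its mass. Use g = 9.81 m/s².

Taking torques about the pivot (at 1.104 m from the right end):
Beam weight: 14.5 × 9.81 = 142.2 N down at 0.945 m → arm 0.159 m, τ = 142.2 × 0.159 = 22.61 N·m clockwise.
Sign: 15.8 × 9.81 = 155 N down at 1.661 m → arm 0.557 m, τ = 155 × 0.557 = 86.34 N·m counterclockwise.
Potted plant: 11.2 × 9.81 = 109.9 N down at 0.8 m → arm 0.304 m, τ = 109.9 × 0.304 = 33.41 N·m clockwise.
Net moment of known loads = 30.32 N·m counterclockwise.
An unknown mass m at 0.8 m has arm 0.304 m; its moment is m·g·0.304 clockwise.
Setting net torque to zero: m × 9.81 × 0.304 = 30.32 → m = 30.32 / (9.81 × 0.304) = 10.2 kg.

m ≈ 10.2 kg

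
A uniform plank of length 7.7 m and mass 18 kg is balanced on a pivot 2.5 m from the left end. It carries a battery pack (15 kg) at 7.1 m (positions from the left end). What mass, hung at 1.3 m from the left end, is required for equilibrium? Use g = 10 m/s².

Choose the pivot (at 2.5 m from the left end) as the axis so the support reaction has zero arm there.
Beam weight: 18 × 10 = 180 N down at 3.85 m → arm 1.35 m, τ = 180 × 1.35 = 243 N·m clockwise.
Battery pack: 15 × 10 = 150 N down at 7.1 m → arm 4.6 m, τ = 150 × 4.6 = 690 N·m clockwise.
Net moment of known loads = 933 N·m clockwise.
An unknown mass m at 1.3 m has arm 1.2 m; its moment is m·g·1.2 counterclockwise.
For rotational equilibrium, m × 10 × 1.2 = 933, so m = 933 / (10 × 1.2) = 77.8 kg.

m ≈ 77.8 kg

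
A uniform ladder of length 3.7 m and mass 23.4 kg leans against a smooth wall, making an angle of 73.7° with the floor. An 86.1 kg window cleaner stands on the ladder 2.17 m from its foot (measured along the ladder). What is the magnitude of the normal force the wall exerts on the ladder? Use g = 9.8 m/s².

About the foot of the ladder:
Ladder weight 23.4×9.8 = 229.3 N acts at 1.85 m along the ladder; its horizontal arm is 1.85·cos73.7° = 0.5192 m → τ = 119.1 N·m clockwise.
Window cleaner: 86.1×9.8 = 843.8 N at 2.17 m → arm 0.609 m → τ = 513.9 N·m clockwise.
Wall normal N acts horizontally at the top; its moment arm is the height L sinθ = 3.7·sin73.7° = 3.551 m, counterclockwise.
Balancing moments: N × 3.551 = 633, giving N = 178 N.

N_wall ≈ 178 N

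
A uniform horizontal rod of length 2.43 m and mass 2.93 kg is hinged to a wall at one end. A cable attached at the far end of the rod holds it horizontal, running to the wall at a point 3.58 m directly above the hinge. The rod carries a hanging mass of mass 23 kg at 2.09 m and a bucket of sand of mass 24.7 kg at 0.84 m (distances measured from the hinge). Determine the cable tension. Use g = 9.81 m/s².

T ≈ 353 N

Sum moments about the hinge (the unknown hinge reaction has zero arm there).
Beam weight: 2.93 × 9.81 = 28.74 N down at 1.215 m → arm 1.215 m, τ = 28.74 × 1.215 = 34.92 N·m clockwise.
Hanging mass: 23 × 9.81 = 225.6 N down at 2.09 m → arm 2.09 m, τ = 225.6 × 2.09 = 471.5 N·m clockwise.
Bucket of sand: 24.7 × 9.81 = 242.3 N down at 0.84 m → arm 0.84 m, τ = 242.3 × 0.84 = 203.5 N·m clockwise.
Total clockwise load moment = 709.9 N·m.
The cable tension T acts at 2.43 m; only its component perpendicular to the rod, T sinθ, produces torque. sinθ = h/√(h²+d²) = 3.58/√(3.58²+2.43²) = 0.8274.
Balancing moments: T × 2.43 × 0.8274 = 709.9, giving T = 709.9 / 2.011 = 353 N.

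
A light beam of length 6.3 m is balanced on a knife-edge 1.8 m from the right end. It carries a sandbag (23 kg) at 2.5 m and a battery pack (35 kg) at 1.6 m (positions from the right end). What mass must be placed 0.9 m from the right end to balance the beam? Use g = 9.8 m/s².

Sum moments about the knife-edge (at 1.8 m from the right end) (the support reaction has zero arm there).
Sandbag: 23 × 9.8 = 225.4 N down at 2.5 m → arm 0.7 m, τ = 225.4 × 0.7 = 157.8 N·m counterclockwise.
Battery pack: 35 × 9.8 = 343 N down at 1.6 m → arm 0.2 m, τ = 343 × 0.2 = 68.6 N·m clockwise.
Net moment of known loads = 89.2 N·m counterclockwise.
An unknown mass m at 0.9 m has arm 0.9 m; its moment is m·g·0.9 clockwise.
Στ = 0 ⇒ m × 9.8 × 0.9 = 89.2 ⇒ m = 89.2 / (9.8 × 0.9) = 10.1 kg.

m ≈ 10.1 kg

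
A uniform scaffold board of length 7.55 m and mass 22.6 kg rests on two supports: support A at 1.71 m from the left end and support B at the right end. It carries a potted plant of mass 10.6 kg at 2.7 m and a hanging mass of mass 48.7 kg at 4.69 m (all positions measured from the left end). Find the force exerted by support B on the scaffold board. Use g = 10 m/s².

Take moments about support A.
Beam weight: 22.6 × 10 = 226 N down at 3.775 m → arm 2.065 m, τ = 226 × 2.065 = 466.7 N·m clockwise.
Potted plant: 10.6 × 10 = 106 N down at 2.7 m → arm 0.99 m, τ = 106 × 0.99 = 104.9 N·m clockwise.
Hanging mass: 48.7 × 10 = 487 N down at 4.69 m → arm 2.98 m, τ = 487 × 2.98 = 1451 N·m clockwise.
Net load moment about support A = 2023 N·m clockwise.
Reaction R at support B is upward at 7.55 m, arm 5.84 m → moment R × 5.84 counterclockwise.
For rotational equilibrium, R × 5.84 = 2023, so R = 346 N.

R_B ≈ 346 N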